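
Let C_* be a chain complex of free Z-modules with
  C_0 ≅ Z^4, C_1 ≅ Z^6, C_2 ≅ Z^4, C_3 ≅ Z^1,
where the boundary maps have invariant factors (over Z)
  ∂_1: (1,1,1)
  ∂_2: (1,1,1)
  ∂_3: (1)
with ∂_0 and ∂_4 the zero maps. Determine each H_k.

H_0: b_0 = 4 − 0 − 3 = 1; torsion from ∂_1 factors > 1: none. So H_0 = Z.
H_1: b_1 = 6 − 3 − 3 = 0; torsion from ∂_2 factors > 1: none. So H_1 = 0.
H_2: b_2 = 4 − 3 − 1 = 0; torsion from ∂_3 factors > 1: none. So H_2 = 0.
H_3: b_3 = 1 − 1 − 0 = 0; torsion from ∂_4 factors > 1: none. So H_3 = 0.

H_0 = Z,  H_1 = 0,  H_2 = 0,  H_3 = 0.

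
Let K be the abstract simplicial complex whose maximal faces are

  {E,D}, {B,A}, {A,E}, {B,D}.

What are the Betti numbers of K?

b_0 = 1, b_1 = 1.

Order the vertices as A < B < D < E. Listing each simplex with vertices in this order, K has dimension 1 with simplices:

  0-simplices (4): A, B, D, E
  1-simplices (4): AB, AE, BD, DE

giving chain groups C_0 ≅ Z^4, C_1 ≅ Z^4.

Boundary ∂_1: C_1 → C_0 is given by ∂[p,q] = [q] − [p].
As a 4×4 matrix over Z this has rank 3, with invariant factors (1,1,1).

From H_k ≅ ker(∂_k) / im(∂_{k+1}) we obtain:

  H_0: rank C_0 − rank ∂_1 = 4 − 3 = 1, and the invariant factors of ∂_1 are all 1, so H_0 = Z.
  H_1: rank ker ∂_1 − rank ∂_2 = (4 − 3) − 0 = 1, and there is no ∂_2, so H_1 = Z.

As a check, the Euler characteristic is 4 − 4 = 0, which agrees with 1 − 1 = 0.

Hence the Betti numbers are b_0 = 1, b_1 = 1.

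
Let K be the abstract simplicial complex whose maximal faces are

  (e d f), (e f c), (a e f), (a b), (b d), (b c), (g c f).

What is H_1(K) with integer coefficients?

K has 7 vertices, 12 edges, 4 triangles.
rank ∂_1 = 6, rank ∂_2 = 4 ⇒ b_1 = 12 − 6 − 4 = 2; all invariant factors of ∂_2 are 1 so no torsion. So H_1 ≅ Z^2.

H_1 = Z^2.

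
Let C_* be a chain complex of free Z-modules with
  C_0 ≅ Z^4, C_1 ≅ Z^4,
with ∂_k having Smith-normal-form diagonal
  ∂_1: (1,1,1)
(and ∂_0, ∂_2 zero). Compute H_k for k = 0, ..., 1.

H_0: b_0 = 4 − 0 − 3 = 1; torsion from ∂_1 factors > 1: none. So H_0 ≅ Z.
H_1: b_1 = 4 − 3 − 0 = 1; torsion from ∂_2 factors > 1: none. So H_1 ≅ Z.

H_0 ≅ Z,  H_1 ≅ Z.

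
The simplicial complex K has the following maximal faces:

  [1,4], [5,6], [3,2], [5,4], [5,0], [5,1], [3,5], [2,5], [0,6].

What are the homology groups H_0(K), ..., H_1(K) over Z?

H_0 = Z,  H_1 = Z^3.

Fix the vertex order 0 < 1 < 2 < 3 < 4 < 5 < 6 and write every simplex with vertices in increasing order. Then dim K = 1 and the simplices of K are:

  0-simplices (7): [0], [1], [2], [3], [4], [5], [6]
  1-simplices (9): [0,5], [0,6], [1,4], [1,5], [2,3], [2,5], [3,5], [4,5], [5,6]

Hence C_0 ≅ Z^7, C_1 ≅ Z^9.

The boundary map ∂_1: C_1 → C_0 maps an edge to its endpoints' difference, ∂[p,q] = q − p.
The 7×9 boundary matrix has rank 6 and Smith normal form diag(1,1,1,1,1,1).

Computing H_k = (kernel of ∂_k) / (image of ∂_{k+1}):

  H_0: rank C_0 − rank ∂_1 = 7 − 6 = 1, and the invariant factors of ∂_1 are all 1, so H_0 ≅ Z.
  H_1: rank ker ∂_1 − rank ∂_2 = (9 − 6) − 0 = 3, and there is no ∂_2, so H_1 ≅ Z^3.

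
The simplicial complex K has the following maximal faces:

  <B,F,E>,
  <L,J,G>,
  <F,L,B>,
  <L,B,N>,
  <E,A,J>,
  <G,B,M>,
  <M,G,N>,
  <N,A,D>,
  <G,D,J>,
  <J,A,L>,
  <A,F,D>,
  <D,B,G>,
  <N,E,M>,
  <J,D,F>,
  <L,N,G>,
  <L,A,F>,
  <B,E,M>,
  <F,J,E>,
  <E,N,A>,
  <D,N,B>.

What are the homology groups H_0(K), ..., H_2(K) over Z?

Take the total order A < B < D < E < F < G < J < L < M < N on the vertex set. Then K (dimension 2) consists of the simplices:

  0-simplices (10): A, B, D, E, F, G, J, L, M, N
  1-simplices (30): AD, AE, AF, AJ, AL, AN, BD, BE, BF, BG, BL, BM, BN, DF, DG, DJ, DN, EF, EJ, EM, EN, FJ, FL, GJ, GL, GM, GN, JL, LN, MN
  2-simplices (20): ADF, ADN, AEJ, AEN, AFL, AJL, BDG, BDN, BEF, BEM, BFL, BGM, BLN, DFJ, DGJ, EFJ, EMN, GJL, GLN, GMN

giving chain groups C_0 ≅ Z^10, C_1 ≅ Z^30, C_2 ≅ Z^20.

The boundary map ∂_1: C_1 → C_0 sends each edge [p,q] (with p < q) to q − p.
The 10×30 boundary matrix has rank 9 and Smith normal form diag(1,1,1,1,1,1,1,1,1).

∂_2: C_2 → C_1 acts by ∂[p,q,r] = [q,r] − [p,r] + [p,q]. For instance
  ∂DGJ = GJ − DJ + DG,
  ∂GMN = MN − GN + GM.
As a 30×20 matrix over Z this has rank 20, with invariant factors (1,1,1,1,1,1,1,1,1,1,1,1,1,1,1,1,1,1,1,2).

From H_k ≅ ker(∂_k) / im(∂_{k+1}) we obtain:

  H_0: rank C_0 − rank ∂_1 = 10 − 9 = 1, and the invariant factors of ∂_1 are all 1, so H_0 = Z.
  H_1: rank ker ∂_1 − rank ∂_2 = (30 − 9) − 20 = 1, and ∂_2 has invariant factor 2 > 1, so H_1 = Z ⊕ Z/2.
  H_2: rank ker ∂_2 − rank ∂_3 = (20 − 20) − 0 = 0, and there is no ∂_3, so H_2 = 0.

H_0 = Z,  H_1 = Z ⊕ Z/2,  H_2 = 0.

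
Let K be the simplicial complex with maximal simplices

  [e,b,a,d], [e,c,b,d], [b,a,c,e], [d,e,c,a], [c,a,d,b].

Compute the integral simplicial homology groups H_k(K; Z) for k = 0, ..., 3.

H_0 = Z,  H_1 = 0,  H_2 = 0,  H_3 = Z.

Order the vertices as a < b < c < d < e. Listing each simplex with vertices in this order, K has dimension 3 with simplices:

  0-simplices (5): a, b, c, d, e
  1-simplices (10): ab, ac, ad, ae, bc, bd, be, cd, ce, de
  2-simplices (10): abc, abd, abe, acd, ace, ade, bcd, bce, bde, cde
  3-simplices (5): abcd, abce, abde, acde, bcde

giving chain groups C_0 ≅ Z^5, C_1 ≅ Z^10, C_2 ≅ Z^10, C_3 ≅ Z^5.

∂_1: C_1 → C_0 sends each edge [p,q] (with p < q) to q − p. For instance
  ∂cd = d − c.
The 5×10 boundary matrix has rank 4 and Smith normal form diag(1,1,1,1).

Boundary ∂_2: C_2 → C_1 maps a triangle to the signed sum of its edges. For instance
  ∂abe = be − ae + ab,
  ∂bcd = cd − bd + bc.
The 10×10 boundary matrix has rank 6 and Smith normal form diag(1,1,1,1,1,1).

∂_3: C_3 → C_2 sends each 3-simplex σ to the alternating sum Σ_i (−1)^i (σ with its i-th vertex removed). For instance
  ∂abcd = bcd − acd + abd − abc,
  ∂bcde = cde − bde + bce − bcd.
The 10×5 boundary matrix has rank 4 and Smith normal form diag(1,1,1,1).

From H_k ≅ ker(∂_k) / im(∂_{k+1}) we obtain:

  H_0: rank C_0 − rank ∂_1 = 5 − 4 = 1, and the invariant factors of ∂_1 are all 1, so H_0 ≅ Z.
  H_1: rank ker ∂_1 − rank ∂_2 = (10 − 4) − 6 = 0, and the invariant factors of ∂_2 are all 1, so H_1 ≅ 0.
  H_2: rank ker ∂_2 − rank ∂_3 = (10 − 6) − 4 = 0, and the invariant factors of ∂_3 are all 1, so H_2 ≅ 0.
  H_3: rank ker ∂_3 − rank ∂_4 = (5 − 4) − 0 = 1, and there is no ∂_4, so H_3 ≅ Z.

As a check, the Euler characteristic is 5 − 10 + 10 − 5 = 0, which agrees with 1 − 0 + 0 − 1 = 0.
(K is a triangulation of the 3-sphere S^3.)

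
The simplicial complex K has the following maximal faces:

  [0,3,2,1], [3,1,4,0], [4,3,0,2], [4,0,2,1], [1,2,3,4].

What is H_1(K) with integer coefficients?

H_1 ≅ 0.

Take the total order 0 < 1 < 2 < 3 < 4 on the vertex set. Then K (dimension 3) consists of the simplices:

  0-simplices (5): [0], [1], [2], [3], [4]
  1-simplices (10): [0,1], [0,2], [0,3], [0,4], [1,2], [1,3], [1,4], [2,3], [2,4], [3,4]
  2-simplices (10): [0,1,2], [0,1,3], [0,1,4], [0,2,3], [0,2,4], [0,3,4], [1,2,3], [1,2,4], [1,3,4], [2,3,4]
  3-simplices (5): [0,1,2,3], [0,1,2,4], [0,1,3,4], [0,2,3,4], [1,2,3,4]

giving chain groups C_0 ≅ Z^5, C_1 ≅ Z^10, C_2 ≅ Z^10, C_3 ≅ Z^5.

Boundary ∂_1: C_1 → C_0 sends each edge [p,q] (with p < q) to q − p.
As a 5×10 matrix over Z this has rank 4, with invariant factors (1,1,1,1).

∂_2: C_2 → C_1 acts by ∂[p,q,r] = [q,r] − [p,r] + [p,q]. For instance
  ∂[0,1,4] = [1,4] − [0,4] + [0,1],
  ∂[1,3,4] = [3,4] − [1,4] + [1,3].
This gives a 10×10 integer matrix of rank 6; reducing to Smith normal form yields diagonal entries (1,1,1,1,1,1).

∂_3: C_3 → C_2 sends each 3-simplex σ to the alternating sum Σ_i (−1)^i (σ with its i-th vertex removed). For instance
  ∂[0,1,3,4] = [1,3,4] − [0,3,4] + [0,1,4] − [0,1,3],
  ∂[0,1,2,3] = [1,2,3] − [0,2,3] + [0,1,3] − [0,1,2].
This gives a 10×5 integer matrix of rank 4; reducing to Smith normal form yields diagonal entries (1,1,1,1).

Computing H_k = (kernel of ∂_k) / (image of ∂_{k+1}):

  H_1: rank ker ∂_1 − rank ∂_2 = (10 − 4) − 6 = 0, and the invariant factors of ∂_2 are all 1, so H_1 = 0.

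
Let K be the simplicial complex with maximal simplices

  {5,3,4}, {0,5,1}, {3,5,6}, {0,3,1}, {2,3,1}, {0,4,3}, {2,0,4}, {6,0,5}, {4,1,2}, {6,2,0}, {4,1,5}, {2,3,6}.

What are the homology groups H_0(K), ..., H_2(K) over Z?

K has 7 vertices, 18 edges, 12 triangles.
rank ∂_0 = 0, rank ∂_1 = 6 ⇒ b_0 = 7 − 0 − 6 = 1; all invariant factors of ∂_1 are 1 so no torsion. So H_0 ≅ Z.
rank ∂_1 = 6, rank ∂_2 = 12 ⇒ b_1 = 18 − 6 − 12 = 0; ∂_2 has invariant factor(s) [2] giving torsion. So H_1 ≅ Z/2.
rank ∂_2 = 12, rank ∂_3 = 0 ⇒ b_2 = 12 − 12 − 0 = 0. So H_2 ≅ 0.

H_0 ≅ Z,  H_1 ≅ Z/2,  H_2 = 0.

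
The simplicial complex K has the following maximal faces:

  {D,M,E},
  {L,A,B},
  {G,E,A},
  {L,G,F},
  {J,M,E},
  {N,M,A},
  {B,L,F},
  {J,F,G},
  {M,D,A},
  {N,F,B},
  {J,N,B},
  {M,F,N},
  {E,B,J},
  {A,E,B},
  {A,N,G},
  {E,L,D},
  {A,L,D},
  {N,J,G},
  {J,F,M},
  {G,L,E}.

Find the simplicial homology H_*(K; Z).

Fix the vertex order A < B < D < E < F < G < J < L < M < N and write every simplex with vertices in increasing order. Then dim K = 2 and the simplices of K are:

  0-simplices (10): A, B, D, E, F, G, J, L, M, N
  1-simplices (30): AB, AD, AE, AG, AL, AM, AN, BE, BF, BJ, BL, BN, DE, DL, DM, EG, EJ, EL, EM, FG, FJ, FL, FM, FN, GJ, GL, GN, JM, JN, MN
  2-simplices (20): ABE, ABL, ADL, ADM, AEG, AGN, AMN, BEJ, BFL, BFN, BJN, DEL, DEM, EGL, EJM, FGJ, FGL, FJM, FMN, GJN

giving chain groups C_0 ≅ Z^10, C_1 ≅ Z^30, C_2 ≅ Z^20.

The boundary map ∂_1: C_1 → C_0 sends each edge [p,q] (with p < q) to q − p. For instance
  ∂FM = M − F.
This gives a 10×30 integer matrix of rank 9; reducing to Smith normal form yields diagonal entries (1,1,1,1,1,1,1,1,1).

The boundary map ∂_2: C_2 → C_1 sends each 2-simplex [p,q,r] to [q,r] − [p,r] + [p,q]. For instance
  ∂GJN = JN − GN + GJ,
  ∂BFL = FL − BL + BF.
The 30×20 boundary matrix has rank 20 and Smith normal form diag(1,1,1,1,1,1,1,1,1,1,1,1,1,1,1,1,1,1,1,2).

Reading off H_k = ker ∂_k / im ∂_{k+1}:

  H_0: rank C_0 − rank ∂_1 = 10 − 9 = 1, and the invariant factors of ∂_1 are all 1, so H_0 = Z.
  H_1: rank ker ∂_1 − rank ∂_2 = (30 − 9) − 20 = 1, and ∂_2 has invariant factor 2 > 1, so H_1 = Z ⊕ Z/2.
  H_2: rank ker ∂_2 − rank ∂_3 = (20 − 20) − 0 = 0, and there is no ∂_3, so H_2 = 0.

H_0 = Z,  H_1 = Z ⊕ Z/2,  H_2 = 0.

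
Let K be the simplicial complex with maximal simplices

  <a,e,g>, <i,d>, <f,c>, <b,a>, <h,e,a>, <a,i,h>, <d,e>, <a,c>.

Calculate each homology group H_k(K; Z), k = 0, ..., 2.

H_0 ≅ Z,  H_1 ≅ Z,  H_2 = 0.

Fix the vertex order a < b < c < d < e < f < g < h < i and write every simplex with vertices in increasing order. Then dim K = 2 and the simplices of K are:

  0-simplices (9): a, b, c, d, e, f, g, h, i
  1-simplices (12): ab, ac, ae, ag, ah, ai, cf, de, di, eg, eh, hi
  2-simplices (3): aeg, aeh, ahi

so the chain groups are C_0 ≅ Z^9, C_1 ≅ Z^12, C_2 ≅ Z^3.

∂_1: C_1 → C_0 maps an edge to its endpoints' difference, ∂[p,q] = q − p. For instance
  ∂ae = e − a.
As a 9×12 matrix over Z this has rank 8, with invariant factors (1,1,1,1,1,1,1,1).

Boundary ∂_2: C_2 → C_1 acts by ∂[p,q,r] = [q,r] − [p,r] + [p,q]. For instance
  ∂ahi = hi − ai + ah,
  ∂aeh = eh − ah + ae.
This gives a 12×3 integer matrix of rank 3; reducing to Smith normal form yields diagonal entries (1,1,1).

Computing H_k = (kernel of ∂_k) / (image of ∂_{k+1}):

  H_0: rank C_0 − rank ∂_1 = 9 − 8 = 1, and the invariant factors of ∂_1 are all 1, so H_0 ≅ Z.
  H_1: rank ker ∂_1 − rank ∂_2 = (12 − 8) − 3 = 1, and the invariant factors of ∂_2 are all 1, so H_1 ≅ Z.
  H_2: rank ker ∂_2 − rank ∂_3 = (3 − 3) − 0 = 0, and there is no ∂_3, so H_2 ≅ 0.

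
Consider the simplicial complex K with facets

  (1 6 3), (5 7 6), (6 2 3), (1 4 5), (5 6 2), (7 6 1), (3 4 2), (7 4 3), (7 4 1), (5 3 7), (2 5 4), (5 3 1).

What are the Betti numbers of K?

b_0 = 1, b_1 = 0, b_2 = 0.

Order the vertices as 1 < 2 < 3 < 4 < 5 < 6 < 7. Listing each simplex with vertices in this order, K has dimension 2 with simplices:

  0-simplices (7): [1], [2], [3], [4], [5], [6], [7]
  1-simplices (18): [1,3], [1,4], [1,5], [1,6], [1,7], [2,3], [2,4], [2,5], [2,6], [3,4], [3,5], [3,6], [3,7], [4,5], [4,7], [5,6], [5,7], [6,7]
  2-simplices (12): [1,3,5], [1,3,6], [1,4,5], [1,4,7], [1,6,7], [2,3,4], [2,3,6], [2,4,5], [2,5,6], [3,4,7], [3,5,7], [5,6,7]

so the chain groups are C_0 ≅ Z^7, C_1 ≅ Z^18, C_2 ≅ Z^12.

Boundary ∂_1: C_1 → C_0 maps an edge to its endpoints' difference, ∂[p,q] = q − p. For instance
  ∂[3,7] = [7] − [3].
This gives a 7×18 integer matrix of rank 6; reducing to Smith normal form yields diagonal entries (1,1,1,1,1,1).

The boundary map ∂_2: C_2 → C_1 sends each 2-simplex [p,q,r] to [q,r] − [p,r] + [p,q]. For instance
  ∂[3,4,7] = [4,7] − [3,7] + [3,4],
  ∂[2,3,4] = [3,4] − [2,4] + [2,3].
The 18×12 boundary matrix has rank 12 and Smith normal form diag(1,1,1,1,1,1,1,1,1,1,1,2).

From H_k ≅ ker(∂_k) / im(∂_{k+1}) we obtain:

  H_0: rank C_0 − rank ∂_1 = 7 − 6 = 1, and the invariant factors of ∂_1 are all 1, so H_0 ≅ Z.
  H_1: rank ker ∂_1 − rank ∂_2 = (18 − 6) − 12 = 0, and ∂_2 has invariant factor 2 > 1, so H_1 ≅ Z/2.
  H_2: rank ker ∂_2 − rank ∂_3 = (12 − 12) − 0 = 0, and there is no ∂_3, so H_2 ≅ 0.

As a check, the Euler characteristic is 7 − 18 + 12 = 1, which agrees with 1 − 0 + 0 = 1.

Hence the Betti numbers are b_0 = 1, b_1 = 0, b_2 = 0.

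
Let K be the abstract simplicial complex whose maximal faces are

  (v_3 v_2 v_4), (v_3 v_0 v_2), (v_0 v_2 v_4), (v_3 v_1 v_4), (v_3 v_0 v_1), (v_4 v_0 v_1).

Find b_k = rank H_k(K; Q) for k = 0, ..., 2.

b_0 = 1, b_1 = 0, b_2 = 1.

We work with the vertex ordering v_0 < v_1 < v_2 < v_3 < v_4. The simplices of K, each written with vertices in increasing order, are:

  0-simplices (5): [v_0], [v_1], [v_2], [v_3], [v_4]
  1-simplices (9): [v_0,v_1], [v_0,v_2], [v_0,v_3], [v_0,v_4], [v_1,v_3], [v_1,v_4], [v_2,v_3], [v_2,v_4], [v_3,v_4]
  2-simplices (6): [v_0,v_1,v_3], [v_0,v_1,v_4], [v_0,v_2,v_3], [v_0,v_2,v_4], [v_1,v_3,v_4], [v_2,v_3,v_4]

so the chain groups are C_0 ≅ Z^5, C_1 ≅ Z^9, C_2 ≅ Z^6.

∂_1: C_1 → C_0 sends each edge [p,q] (with p < q) to q − p. For instance
  ∂[v_0,v_2] = [v_2] − [v_0].
As a 5×9 matrix over Z this has rank 4, with invariant factors (1,1,1,1).

The boundary map ∂_2: C_2 → C_1 maps a triangle to the signed sum of its edges. For instance
  ∂[v_0,v_1,v_3] = [v_1,v_3] − [v_0,v_3] + [v_0,v_1],
  ∂[v_0,v_1,v_4] = [v_1,v_4] − [v_0,v_4] + [v_0,v_1].
As a 9×6 matrix over Z this has rank 5, with invariant factors (1,1,1,1,1).

Now H_k = ker ∂_k / im ∂_{k+1}, so:

  H_0: rank C_0 − rank ∂_1 = 5 − 4 = 1, and the invariant factors of ∂_1 are all 1, so H_0 ≅ Z.
  H_1: rank ker ∂_1 − rank ∂_2 = (9 − 4) − 5 = 0, and the invariant factors of ∂_2 are all 1, so H_1 ≅ 0.
  H_2: rank ker ∂_2 − rank ∂_3 = (6 − 5) − 0 = 1, and there is no ∂_3, so H_2 ≅ Z.

(K is a triangulation of the 2-sphere S^2.)

Hence the Betti numbers are b_0 = 1, b_1 = 0, b_2 = 1.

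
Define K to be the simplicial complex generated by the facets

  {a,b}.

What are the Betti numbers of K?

Fix the vertex order a < b and write every simplex with vertices in increasing order. Then dim K = 1 and the simplices of K are:

  0-simplices (2): a, b
  1-simplices (1): ab

so the chain groups are C_0 ≅ Z^2, C_1 ≅ Z^1.

The boundary map ∂_1: C_1 → C_0 maps an edge to its endpoints' difference, ∂[p,q] = q − p.
The 2×1 boundary matrix has rank 1 and Smith normal form diag(1).

From H_k ≅ ker(∂_k) / im(∂_{k+1}) we obtain:

  H_0: rank C_0 − rank ∂_1 = 2 − 1 = 1, and the invariant factors of ∂_1 are all 1, so H_0 = Z.
  H_1: rank ker ∂_1 − rank ∂_2 = (1 − 1) − 0 = 0, and there is no ∂_2, so H_1 = 0.

(K is a triangulation of the 1-simplex.)

Hence the Betti numbers are b_0 = 1, b_1 = 0.

b_0 = 1, b_1 = 0.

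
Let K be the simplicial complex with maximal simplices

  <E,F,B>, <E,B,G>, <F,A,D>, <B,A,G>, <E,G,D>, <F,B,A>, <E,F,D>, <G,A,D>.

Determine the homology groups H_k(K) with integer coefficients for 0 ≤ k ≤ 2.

H_0 = Z,  H_1 = 0,  H_2 = Z.

Fix the vertex order A < B < D < E < F < G and write every simplex with vertices in increasing order. Then dim K = 2 and the simplices of K are:

  0-simplices (6): A, B, D, E, F, G
  1-simplices (12): AB, AD, AF, AG, BE, BF, BG, DE, DF, DG, EF, EG
  2-simplices (8): ABF, ABG, ADF, ADG, BEF, BEG, DEF, DEG

giving chain groups C_0 ≅ Z^6, C_1 ≅ Z^12, C_2 ≅ Z^8.

Boundary ∂_1: C_1 → C_0 sends each edge [p,q] (with p < q) to q − p. For instance
  ∂BF = F − B.
This gives a 6×12 integer matrix of rank 5; reducing to Smith normal form yields diagonal entries (1,1,1,1,1).

Boundary ∂_2: C_2 → C_1 sends each 2-simplex [p,q,r] to [q,r] − [p,r] + [p,q]. For instance
  ∂BEG = EG − BG + BE,
  ∂BEF = EF − BF + BE.
The resulting 12×8 matrix has rank 7, and its Smith normal form has invariant factors (1,1,1,1,1,1,1).

Now H_k = ker ∂_k / im ∂_{k+1}, so:

  H_0: rank C_0 − rank ∂_1 = 6 − 5 = 1, and the invariant factors of ∂_1 are all 1, so H_0 ≅ Z.
  H_1: rank ker ∂_1 − rank ∂_2 = (12 − 5) − 7 = 0, and the invariant factors of ∂_2 are all 1, so H_1 ≅ 0.
  H_2: rank ker ∂_2 − rank ∂_3 = (8 − 7) − 0 = 1, and there is no ∂_3, so H_2 ≅ Z.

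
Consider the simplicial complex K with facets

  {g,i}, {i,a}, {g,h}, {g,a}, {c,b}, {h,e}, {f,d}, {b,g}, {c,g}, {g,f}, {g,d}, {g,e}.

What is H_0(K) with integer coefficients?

Fix the vertex order a < b < c < d < e < f < g < h < i and write every simplex with vertices in increasing order. Then dim K = 1 and the simplices of K are:

  0-simplices (9): a, b, c, d, e, f, g, h, i
  1-simplices (12): ag, ai, bc, bg, cg, df, dg, eg, eh, fg, gh, gi

so the chain groups are C_0 ≅ Z^9, C_1 ≅ Z^12.

The boundary map ∂_1: C_1 → C_0 is given by ∂[p,q] = [q] − [p]. For instance
  ∂gi = i − g.
As a 9×12 matrix over Z this has rank 8, with invariant factors (1,1,1,1,1,1,1,1).

From H_k ≅ ker(∂_k) / im(∂_{k+1}) we obtain:

  H_0: rank C_0 − rank ∂_1 = 9 − 8 = 1, and the invariant factors of ∂_1 are all 1, so H_0 ≅ Z.

H_0 ≅ Z.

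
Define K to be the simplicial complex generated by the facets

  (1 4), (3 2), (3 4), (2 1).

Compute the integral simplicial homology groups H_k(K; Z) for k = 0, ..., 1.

H_0 = Z,  H_1 = Z.

Order the vertices as 1 < 2 < 3 < 4. Listing each simplex with vertices in this order, K has dimension 1 with simplices:

  0-simplices (4): [1], [2], [3], [4]
  1-simplices (4): [1,2], [1,4], [2,3], [3,4]

so the chain groups are C_0 ≅ Z^4, C_1 ≅ Z^4.

Boundary ∂_1: C_1 → C_0 maps an edge to its endpoints' difference, ∂[p,q] = q − p. For instance
  ∂[1,2] = [2] − [1].
This gives a 4×4 integer matrix of rank 3; reducing to Smith normal form yields diagonal entries (1,1,1).

Now H_k = ker ∂_k / im ∂_{k+1}, so:

  H_0: rank C_0 − rank ∂_1 = 4 − 3 = 1, and the invariant factors of ∂_1 are all 1, so H_0 = Z.
  H_1: rank ker ∂_1 − rank ∂_2 = (4 − 3) − 0 = 1, and there is no ∂_2, so H_1 = Z.

As a check, the Euler characteristic is 4 − 4 = 0, which agrees with 1 − 1 = 0.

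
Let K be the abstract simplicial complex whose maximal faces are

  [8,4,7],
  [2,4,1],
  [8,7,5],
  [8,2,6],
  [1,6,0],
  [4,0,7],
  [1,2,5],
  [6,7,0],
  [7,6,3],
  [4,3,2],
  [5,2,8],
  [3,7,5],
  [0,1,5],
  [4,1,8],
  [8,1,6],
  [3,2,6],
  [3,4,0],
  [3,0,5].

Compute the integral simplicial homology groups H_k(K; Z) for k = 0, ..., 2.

H_0 ≅ Z,  H_1 ≅ Z ⊕ Z/2,  H_2 = 0.

K has 9 vertices, 27 edges, 18 triangles.
rank ∂_0 = 0, rank ∂_1 = 8 ⇒ b_0 = 9 − 0 − 8 = 1; all invariant factors of ∂_1 are 1 so no torsion. So H_0 ≅ Z.
rank ∂_1 = 8, rank ∂_2 = 18 ⇒ b_1 = 27 − 8 − 18 = 1; ∂_2 has invariant factor(s) [2] giving torsion. So H_1 ≅ Z ⊕ Z/2.
rank ∂_2 = 18, rank ∂_3 = 0 ⇒ b_2 = 18 − 18 − 0 = 0. So H_2 ≅ 0.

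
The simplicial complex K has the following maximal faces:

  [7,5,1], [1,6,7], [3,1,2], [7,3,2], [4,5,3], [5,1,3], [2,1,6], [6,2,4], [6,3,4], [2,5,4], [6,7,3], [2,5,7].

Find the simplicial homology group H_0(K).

H_0 ≅ Z.

Order the vertices as 1 < 2 < 3 < 4 < 5 < 6 < 7. Listing each simplex with vertices in this order, K has dimension 2 with simplices:

  0-simplices (7): [1], [2], [3], [4], [5], [6], [7]
  1-simplices (18): [1,2], [1,3], [1,5], [1,6], [1,7], [2,3], [2,4], [2,5], [2,6], [2,7], [3,4], [3,5], [3,6], [3,7], [4,5], [4,6], [5,7], [6,7]
  2-simplices (12): [1,2,3], [1,2,6], [1,3,5], [1,5,7], [1,6,7], [2,3,7], [2,4,5], [2,4,6], [2,5,7], [3,4,5], [3,4,6], [3,6,7]

so the chain groups are C_0 ≅ Z^7, C_1 ≅ Z^18, C_2 ≅ Z^12.

Boundary ∂_1: C_1 → C_0 sends each edge [p,q] (with p < q) to q − p. For instance
  ∂[4,6] = [6] − [4].
As a 7×18 matrix over Z this has rank 6, with invariant factors (1,1,1,1,1,1).

Boundary ∂_2: C_2 → C_1 sends each 2-simplex [p,q,r] to [q,r] − [p,r] + [p,q]. For instance
  ∂[1,2,6] = [2,6] − [1,6] + [1,2],
  ∂[2,5,7] = [5,7] − [2,7] + [2,5].
As a 18×12 matrix over Z this has rank 12, with invariant factors (1,1,1,1,1,1,1,1,1,1,1,2).

Now H_k = ker ∂_k / im ∂_{k+1}, so:

  H_0: rank C_0 − rank ∂_1 = 7 − 6 = 1, and the invariant factors of ∂_1 are all 1, so H_0 ≅ Z.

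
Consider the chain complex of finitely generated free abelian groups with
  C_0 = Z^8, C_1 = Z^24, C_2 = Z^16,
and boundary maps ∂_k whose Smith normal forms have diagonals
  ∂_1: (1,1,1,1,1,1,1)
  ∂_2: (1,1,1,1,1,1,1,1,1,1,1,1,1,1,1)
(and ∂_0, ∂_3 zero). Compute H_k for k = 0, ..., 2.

H_0: b_0 = 8 − 0 − 7 = 1; torsion from ∂_1 factors > 1: none. So H_0 = Z.
H_1: b_1 = 24 − 7 − 15 = 2; torsion from ∂_2 factors > 1: none. So H_1 = Z^2.
H_2: b_2 = 16 − 15 − 0 = 1; torsion from ∂_3 factors > 1: none. So H_2 = Z.

H_0 = Z,  H_1 = Z^2,  H_2 = Z.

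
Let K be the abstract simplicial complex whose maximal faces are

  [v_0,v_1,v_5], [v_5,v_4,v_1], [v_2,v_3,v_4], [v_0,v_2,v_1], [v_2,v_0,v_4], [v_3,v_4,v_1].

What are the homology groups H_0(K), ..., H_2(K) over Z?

H_0 = Z,  H_1 = Z,  H_2 = 0.

K has 6 vertices, 12 edges, 6 triangles.
rank ∂_0 = 0, rank ∂_1 = 5 ⇒ b_0 = 6 − 0 − 5 = 1; all invariant factors of ∂_1 are 1 so no torsion. So H_0 = Z.
rank ∂_1 = 5, rank ∂_2 = 6 ⇒ b_1 = 12 − 5 − 6 = 1; all invariant factors of ∂_2 are 1 so no torsion. So H_1 = Z.
rank ∂_2 = 6, rank ∂_3 = 0 ⇒ b_2 = 6 − 6 − 0 = 0. So H_2 = 0.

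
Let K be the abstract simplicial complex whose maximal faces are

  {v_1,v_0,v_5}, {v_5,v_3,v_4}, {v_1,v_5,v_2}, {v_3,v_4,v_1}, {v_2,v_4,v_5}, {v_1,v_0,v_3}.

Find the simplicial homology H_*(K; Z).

H_0 = Z,  H_1 = Z,  H_2 = 0.

Fix the vertex order v_0 < v_1 < v_2 < v_3 < v_4 < v_5 and write every simplex with vertices in increasing order. Then dim K = 2 and the simplices of K are:

  0-simplices (6): [v_0], [v_1], [v_2], [v_3], [v_4], [v_5]
  1-simplices (12): [v_0,v_1], [v_0,v_3], [v_0,v_5], [v_1,v_2], [v_1,v_3], [v_1,v_4], [v_1,v_5], [v_2,v_4], [v_2,v_5], [v_3,v_4], [v_3,v_5], [v_4,v_5]
  2-simplices (6): [v_0,v_1,v_3], [v_0,v_1,v_5], [v_1,v_2,v_5], [v_1,v_3,v_4], [v_2,v_4,v_5], [v_3,v_4,v_5]

Hence C_0 ≅ Z^6, C_1 ≅ Z^12, C_2 ≅ Z^6.

Boundary ∂_1: C_1 → C_0 sends each edge [p,q] (with p < q) to q − p. For instance
  ∂[v_2,v_5] = [v_5] − [v_2].
The resulting 6×12 matrix has rank 5, and its Smith normal form has invariant factors (1,1,1,1,1).

∂_2: C_2 → C_1 acts by ∂[p,q,r] = [q,r] − [p,r] + [p,q]. For instance
  ∂[v_1,v_3,v_4] = [v_3,v_4] − [v_1,v_4] + [v_1,v_3],
  ∂[v_0,v_1,v_5] = [v_1,v_5] − [v_0,v_5] + [v_0,v_1].
This gives a 12×6 integer matrix of rank 6; reducing to Smith normal form yields diagonal entries (1,1,1,1,1,1).

Reading off H_k = ker ∂_k / im ∂_{k+1}:

  H_0: rank C_0 − rank ∂_1 = 6 − 5 = 1, and the invariant factors of ∂_1 are all 1, so H_0 ≅ Z.
  H_1: rank ker ∂_1 − rank ∂_2 = (12 − 5) − 6 = 1, and the invariant factors of ∂_2 are all 1, so H_1 ≅ Z.
  H_2: rank ker ∂_2 − rank ∂_3 = (6 − 6) − 0 = 0, and there is no ∂_3, so H_2 ≅ 0.

As a check, the Euler characteristic is 6 − 12 + 6 = 0, which agrees with 1 − 1 + 0 = 0.
(K is a triangulation of the cylinder S^1 x I.)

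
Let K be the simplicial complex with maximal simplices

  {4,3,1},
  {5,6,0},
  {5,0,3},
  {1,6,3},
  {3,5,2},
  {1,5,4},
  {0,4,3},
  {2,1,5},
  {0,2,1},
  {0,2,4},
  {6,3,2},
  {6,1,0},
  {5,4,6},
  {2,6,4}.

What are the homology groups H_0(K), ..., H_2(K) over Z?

H_0 ≅ Z,  H_1 ≅ Z^2,  H_2 ≅ Z.

Order the vertices as 0 < 1 < 2 < 3 < 4 < 5 < 6. Listing each simplex with vertices in this order, K has dimension 2 with simplices:

  0-simplices (7): [0], [1], [2], [3], [4], [5], [6]
  1-simplices (21): [0,1], [0,2], [0,3], [0,4], [0,5], [0,6], [1,2], [1,3], [1,4], [1,5], [1,6], [2,3], [2,4], [2,5], [2,6], [3,4], [3,5], [3,6], [4,5], [4,6], [5,6]
  2-simplices (14): [0,1,2], [0,1,6], [0,2,4], [0,3,4], [0,3,5], [0,5,6], [1,2,5], [1,3,4], [1,3,6], [1,4,5], [2,3,5], [2,3,6], [2,4,6], [4,5,6]

Hence C_0 ≅ Z^7, C_1 ≅ Z^21, C_2 ≅ Z^14.

∂_1: C_1 → C_0 is given by ∂[p,q] = [q] − [p].
The 7×21 boundary matrix has rank 6 and Smith normal form diag(1,1,1,1,1,1).

Boundary ∂_2: C_2 → C_1 acts by ∂[p,q,r] = [q,r] − [p,r] + [p,q]. For instance
  ∂[0,2,4] = [2,4] − [0,4] + [0,2],
  ∂[4,5,6] = [5,6] − [4,6] + [4,5].
The 21×14 boundary matrix has rank 13 and Smith normal form diag(1,1,1,1,1,1,1,1,1,1,1,1,1).

Now H_k = ker ∂_k / im ∂_{k+1}, so:

  H_0: rank C_0 − rank ∂_1 = 7 − 6 = 1, and the invariant factors of ∂_1 are all 1, so H_0 = Z.
  H_1: rank ker ∂_1 − rank ∂_2 = (21 − 6) − 13 = 2, and the invariant factors of ∂_2 are all 1, so H_1 = Z^2.
  H_2: rank ker ∂_2 − rank ∂_3 = (14 − 13) − 0 = 1, and there is no ∂_3, so H_2 = Z.

As a check, the Euler characteristic is 7 − 21 + 14 = 0, which agrees with 1 − 2 + 1 = 0.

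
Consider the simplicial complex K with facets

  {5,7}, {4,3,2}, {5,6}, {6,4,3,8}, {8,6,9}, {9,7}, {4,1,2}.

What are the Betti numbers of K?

We work with the vertex ordering 1 < 2 < 3 < 4 < 5 < 6 < 7 < 8 < 9. The simplices of K, each written with vertices in increasing order, are:

  0-simplices (9): [1], [2], [3], [4], [5], [6], [7], [8], [9]
  1-simplices (15): [1,2], [1,4], [2,3], [2,4], [3,4], [3,6], [3,8], [4,6], [4,8], [5,6], [5,7], [6,8], [6,9], [7,9], [8,9]
  2-simplices (7): [1,2,4], [2,3,4], [3,4,6], [3,4,8], [3,6,8], [4,6,8], [6,8,9]
  3-simplices (1): [3,4,6,8]

giving chain groups C_0 ≅ Z^9, C_1 ≅ Z^15, C_2 ≅ Z^7, C_3 ≅ Z^1.

∂_1: C_1 → C_0 sends each edge [p,q] (with p < q) to q − p. For instance
  ∂[8,9] = [9] − [8].
The resulting 9×15 matrix has rank 8, and its Smith normal form has invariant factors (1,1,1,1,1,1,1,1).

The boundary map ∂_2: C_2 → C_1 maps a triangle to the signed sum of its edges. For instance
  ∂[3,4,8] = [4,8] − [3,8] + [3,4],
  ∂[6,8,9] = [8,9] − [6,9] + [6,8].
This gives a 15×7 integer matrix of rank 6; reducing to Smith normal form yields diagonal entries (1,1,1,1,1,1).

∂_3: C_3 → C_2 sends each 3-simplex σ to the alternating sum Σ_i (−1)^i (σ with its i-th vertex removed). For instance
  ∂[3,4,6,8] = [4,6,8] − [3,6,8] + [3,4,8] − [3,4,6].
This gives a 7×1 integer matrix of rank 1; reducing to Smith normal form yields diagonal entries (1).

Now H_k = ker ∂_k / im ∂_{k+1}, so:

  H_0: rank C_0 − rank ∂_1 = 9 − 8 = 1, and the invariant factors of ∂_1 are all 1, so H_0 ≅ Z.
  H_1: rank ker ∂_1 − rank ∂_2 = (15 − 8) − 6 = 1, and the invariant factors of ∂_2 are all 1, so H_1 ≅ Z.
  H_2: rank ker ∂_2 − rank ∂_3 = (7 − 6) − 1 = 0, and the invariant factors of ∂_3 are all 1, so H_2 ≅ 0.
  H_3: rank ker ∂_3 − rank ∂_4 = (1 − 1) − 0 = 0, and there is no ∂_4, so H_3 ≅ 0.

As a check, the Euler characteristic is 9 − 15 + 7 − 1 = 0, which agrees with 1 − 1 + 0 − 0 = 0.

Hence the Betti numbers are b_0 = 1, b_1 = 1, b_2 = 0, b_3 = 0.

b_0 = 1, b_1 = 1, b_2 = 0, b_3 = 0.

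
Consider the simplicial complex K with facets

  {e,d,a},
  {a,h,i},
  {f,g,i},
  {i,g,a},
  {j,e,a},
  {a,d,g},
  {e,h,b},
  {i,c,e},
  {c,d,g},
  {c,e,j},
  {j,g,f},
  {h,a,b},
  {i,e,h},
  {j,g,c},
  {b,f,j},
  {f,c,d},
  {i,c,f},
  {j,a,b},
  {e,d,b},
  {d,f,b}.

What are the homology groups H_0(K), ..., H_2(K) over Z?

Order the vertices as a < b < c < d < e < f < g < h < i < j. Listing each simplex with vertices in this order, K has dimension 2 with simplices:

  0-simplices (10): a, b, c, d, e, f, g, h, i, j
  1-simplices (30): ab, ad, ae, ag, ah, ai, aj, bd, be, bf, bh, bj, cd, ce, cf, cg, ci, cj, de, df, dg, eh, ei, ej, fg, fi, fj, gi, gj, hi
  2-simplices (20): abh, abj, ade, adg, aej, agi, ahi, bde, bdf, beh, bfj, cdf, cdg, cei, cej, cfi, cgj, ehi, fgi, fgj

giving chain groups C_0 ≅ Z^10, C_1 ≅ Z^30, C_2 ≅ Z^20.

∂_1: C_1 → C_0 sends each edge [p,q] (with p < q) to q − p.
This gives a 10×30 integer matrix of rank 9; reducing to Smith normal form yields diagonal entries (1,1,1,1,1,1,1,1,1).

∂_2: C_2 → C_1 maps a triangle to the signed sum of its edges. For instance
  ∂beh = eh − bh + be,
  ∂abh = bh − ah + ab.
The resulting 30×20 matrix has rank 20, and its Smith normal form has invariant factors (1,1,1,1,1,1,1,1,1,1,1,1,1,1,1,1,1,1,1,2).

Computing H_k = (kernel of ∂_k) / (image of ∂_{k+1}):

  H_0: rank C_0 − rank ∂_1 = 10 − 9 = 1, and the invariant factors of ∂_1 are all 1, so H_0 = Z.
  H_1: rank ker ∂_1 − rank ∂_2 = (30 − 9) − 20 = 1, and ∂_2 has invariant factor 2 > 1, so H_1 = Z ⊕ Z/2.
  H_2: rank ker ∂_2 − rank ∂_3 = (20 − 20) − 0 = 0, and there is no ∂_3, so H_2 = 0.

(K is a triangulation of the Klein bottle.)

H_0 ≅ Z,  H_1 ≅ Z ⊕ Z/2,  H_2 = 0.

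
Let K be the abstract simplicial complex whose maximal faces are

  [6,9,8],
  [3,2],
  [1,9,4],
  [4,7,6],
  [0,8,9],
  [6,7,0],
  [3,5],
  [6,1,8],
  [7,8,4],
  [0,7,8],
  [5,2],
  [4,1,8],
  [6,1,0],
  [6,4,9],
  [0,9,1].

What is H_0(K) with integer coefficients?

Fix the vertex order 0 < 1 < 2 < 3 < 4 < 5 < 6 < 7 < 8 < 9 and write every simplex with vertices in increasing order. Then dim K = 2 and the simplices of K are:

  0-simplices (10): [0], [1], [2], [3], [4], [5], [6], [7], [8], [9]
  1-simplices (21): [0,1], [0,6], [0,7], [0,8], [0,9], [1,4], [1,6], [1,8], [1,9], [2,3], [2,5], [3,5], [4,6], [4,7], [4,8], [4,9], [6,7], [6,8], [6,9], [7,8], [8,9]
  2-simplices (12): [0,1,6], [0,1,9], [0,6,7], [0,7,8], [0,8,9], [1,4,8], [1,4,9], [1,6,8], [4,6,7], [4,6,9], [4,7,8], [6,8,9]

giving chain groups C_0 ≅ Z^10, C_1 ≅ Z^21, C_2 ≅ Z^12.

Boundary ∂_1: C_1 → C_0 sends each edge [p,q] (with p < q) to q − p.
The resulting 10×21 matrix has rank 8, and its Smith normal form has invariant factors (1,1,1,1,1,1,1,1).

The boundary map ∂_2: C_2 → C_1 acts by ∂[p,q,r] = [q,r] − [p,r] + [p,q]. For instance
  ∂[6,8,9] = [8,9] − [6,9] + [6,8],
  ∂[4,7,8] = [7,8] − [4,8] + [4,7].
As a 21×12 matrix over Z this has rank 12, with invariant factors (1,1,1,1,1,1,1,1,1,1,1,2).

Computing H_k = (kernel of ∂_k) / (image of ∂_{k+1}):

  H_0: rank C_0 − rank ∂_1 = 10 − 8 = 2, and the invariant factors of ∂_1 are all 1, so H_0 = Z^2.

H_0 = Z^2.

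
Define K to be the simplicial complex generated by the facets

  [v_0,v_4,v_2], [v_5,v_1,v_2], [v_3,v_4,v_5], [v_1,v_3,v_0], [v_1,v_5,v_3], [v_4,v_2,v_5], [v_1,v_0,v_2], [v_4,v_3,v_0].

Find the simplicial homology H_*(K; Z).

H_0 ≅ Z,  H_1 = 0,  H_2 ≅ Z.

K has 6 vertices, 12 edges, 8 triangles.
rank ∂_0 = 0, rank ∂_1 = 5 ⇒ b_0 = 6 − 0 − 5 = 1; all invariant factors of ∂_1 are 1 so no torsion. So H_0 ≅ Z.
rank ∂_1 = 5, rank ∂_2 = 7 ⇒ b_1 = 12 − 5 − 7 = 0; all invariant factors of ∂_2 are 1 so no torsion. So H_1 ≅ 0.
rank ∂_2 = 7, rank ∂_3 = 0 ⇒ b_2 = 8 − 7 − 0 = 1. So H_2 ≅ Z.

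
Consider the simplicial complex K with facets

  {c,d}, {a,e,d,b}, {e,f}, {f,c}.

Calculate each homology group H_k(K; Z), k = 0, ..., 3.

H_0 = Z,  H_1 = Z,  H_2 = 0,  H_3 = 0.

We work with the vertex ordering a < b < c < d < e < f. The simplices of K, each written with vertices in increasing order, are:

  0-simplices (6): a, b, c, d, e, f
  1-simplices (9): ab, ad, ae, bd, be, cd, cf, de, ef
  2-simplices (4): abd, abe, ade, bde
  3-simplices (1): abde

Hence C_0 ≅ Z^6, C_1 ≅ Z^9, C_2 ≅ Z^4, C_3 ≅ Z^1.

∂_1: C_1 → C_0 maps an edge to its endpoints' difference, ∂[p,q] = q − p.
The 6×9 boundary matrix has rank 5 and Smith normal form diag(1,1,1,1,1).

∂_2: C_2 → C_1 sends each 2-simplex [p,q,r] to [q,r] − [p,r] + [p,q]. For instance
  ∂abe = be − ae + ab,
  ∂ade = de − ae + ad.
This gives a 9×4 integer matrix of rank 3; reducing to Smith normal form yields diagonal entries (1,1,1).

Boundary ∂_3: C_3 → C_2 sends each 3-simplex σ to the alternating sum Σ_i (−1)^i (σ with its i-th vertex removed). For instance
  ∂abde = bde − ade + abe − abd.
This gives a 4×1 integer matrix of rank 1; reducing to Smith normal form yields diagonal entries (1).

From H_k ≅ ker(∂_k) / im(∂_{k+1}) we obtain:

  H_0: rank C_0 − rank ∂_1 = 6 − 5 = 1, and the invariant factors of ∂_1 are all 1, so H_0 = Z.
  H_1: rank ker ∂_1 − rank ∂_2 = (9 − 5) − 3 = 1, and the invariant factors of ∂_2 are all 1, so H_1 = Z.
  H_2: rank ker ∂_2 − rank ∂_3 = (4 − 3) − 1 = 0, and the invariant factors of ∂_3 are all 1, so H_2 = 0.
  H_3: rank ker ∂_3 − rank ∂_4 = (1 − 1) − 0 = 0, and there is no ∂_4, so H_3 = 0.

As a check, the Euler characteristic is 6 − 9 + 4 − 1 = 0, which agrees with 1 − 1 + 0 − 0 = 0.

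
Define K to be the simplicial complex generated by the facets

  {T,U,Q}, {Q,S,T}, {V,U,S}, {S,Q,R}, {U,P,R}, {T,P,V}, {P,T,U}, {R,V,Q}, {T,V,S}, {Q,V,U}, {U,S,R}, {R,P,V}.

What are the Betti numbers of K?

b_0 = 1, b_1 = 0, b_2 = 0.

We work with the vertex ordering P < Q < R < S < T < U < V. The simplices of K, each written with vertices in increasing order, are:

  0-simplices (7): P, Q, R, S, T, U, V
  1-simplices (18): PR, PT, PU, PV, QR, QS, QT, QU, QV, RS, RU, RV, ST, SU, SV, TU, TV, UV
  2-simplices (12): PRU, PRV, PTU, PTV, QRS, QRV, QST, QTU, QUV, RSU, STV, SUV

giving chain groups C_0 ≅ Z^7, C_1 ≅ Z^18, C_2 ≅ Z^12.

Boundary ∂_1: C_1 → C_0 is given by ∂[p,q] = [q] − [p].
The 7×18 boundary matrix has rank 6 and Smith normal form diag(1,1,1,1,1,1).

∂_2: C_2 → C_1 acts by ∂[p,q,r] = [q,r] − [p,r] + [p,q]. For instance
  ∂QUV = UV − QV + QU,
  ∂SUV = UV − SV + SU.
This gives a 18×12 integer matrix of rank 12; reducing to Smith normal form yields diagonal entries (1,1,1,1,1,1,1,1,1,1,1,2).

Reading off H_k = ker ∂_k / im ∂_{k+1}:

  H_0: rank C_0 − rank ∂_1 = 7 − 6 = 1, and the invariant factors of ∂_1 are all 1, so H_0 = Z.
  H_1: rank ker ∂_1 − rank ∂_2 = (18 − 6) − 12 = 0, and ∂_2 has invariant factor 2 > 1, so H_1 = Z/2Z.
  H_2: rank ker ∂_2 − rank ∂_3 = (12 − 12) − 0 = 0, and there is no ∂_3, so H_2 = 0.

As a check, the Euler characteristic is 7 − 18 + 12 = 1, which agrees with 1 − 0 + 0 = 1.

Hence the Betti numbers are b_0 = 1, b_1 = 0, b_2 = 0.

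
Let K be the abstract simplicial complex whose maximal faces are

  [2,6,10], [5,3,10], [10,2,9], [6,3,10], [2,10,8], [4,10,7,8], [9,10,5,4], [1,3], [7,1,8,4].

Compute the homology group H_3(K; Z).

H_3 = 0.

We work with the vertex ordering 1 < 2 < 3 < 4 < 5 < 6 < 7 < 8 < 9 < 10. The simplices of K, each written with vertices in increasing order, are:

  0-simplices (10): [1], [2], [3], [4], [5], [6], [7], [8], [9], [10]
  1-simplices (23): (23 of them)
  2-simplices (16): [1,4,7], [1,4,8], [1,7,8], [2,6,10], [2,8,10], [2,9,10], [3,5,10], [3,6,10], [4,5,9], [4,5,10], [4,7,8], [4,7,10], [4,8,10], [4,9,10], [5,9,10], [7,8,10]
  3-simplices (3): [1,4,7,8], [4,5,9,10], [4,7,8,10]

so the chain groups are C_0 ≅ Z^10, C_1 ≅ Z^23, C_2 ≅ Z^16, C_3 ≅ Z^3.

The boundary map ∂_1: C_1 → C_0 maps an edge to its endpoints' difference, ∂[p,q] = q − p. For instance
  ∂[3,5] = [5] − [3].
This gives a 10×23 integer matrix of rank 9; reducing to Smith normal form yields diagonal entries (1,1,1,1,1,1,1,1,1).

Boundary ∂_2: C_2 → C_1 sends each 2-simplex [p,q,r] to [q,r] − [p,r] + [p,q]. For instance
  ∂[2,6,10] = [6,10] − [2,10] + [2,6],
  ∂[4,5,10] = [5,10] − [4,10] + [4,5].
The resulting 23×16 matrix has rank 13, and its Smith normal form has invariant factors (1,1,1,1,1,1,1,1,1,1,1,1,1).

Boundary ∂_3: C_3 → C_2 sends each 3-simplex σ to the alternating sum Σ_i (−1)^i (σ with its i-th vertex removed). For instance
  ∂[4,7,8,10] = [7,8,10] − [4,8,10] + [4,7,10] − [4,7,8],
  ∂[1,4,7,8] = [4,7,8] − [1,7,8] + [1,4,8] − [1,4,7].
The 16×3 boundary matrix has rank 3 and Smith normal form diag(1,1,1).

Now H_k = ker ∂_k / im ∂_{k+1}, so:

  H_3: rank ker ∂_3 − rank ∂_4 = (3 − 3) − 0 = 0, and there is no ∂_4, so H_3 = 0.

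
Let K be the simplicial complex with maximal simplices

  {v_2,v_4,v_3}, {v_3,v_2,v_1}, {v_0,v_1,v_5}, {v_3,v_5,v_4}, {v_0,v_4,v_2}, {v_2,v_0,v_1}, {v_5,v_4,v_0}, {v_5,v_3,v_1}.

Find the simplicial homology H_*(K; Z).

H_0 = Z,  H_1 = 0,  H_2 = Z.

K has 6 vertices, 12 edges, 8 triangles.
rank ∂_0 = 0, rank ∂_1 = 5 ⇒ b_0 = 6 − 0 − 5 = 1; all invariant factors of ∂_1 are 1 so no torsion. So H_0 = Z.
rank ∂_1 = 5, rank ∂_2 = 7 ⇒ b_1 = 12 − 5 − 7 = 0; all invariant factors of ∂_2 are 1 so no torsion. So H_1 = 0.
rank ∂_2 = 7, rank ∂_3 = 0 ⇒ b_2 = 8 − 7 − 0 = 1. So H_2 = Z.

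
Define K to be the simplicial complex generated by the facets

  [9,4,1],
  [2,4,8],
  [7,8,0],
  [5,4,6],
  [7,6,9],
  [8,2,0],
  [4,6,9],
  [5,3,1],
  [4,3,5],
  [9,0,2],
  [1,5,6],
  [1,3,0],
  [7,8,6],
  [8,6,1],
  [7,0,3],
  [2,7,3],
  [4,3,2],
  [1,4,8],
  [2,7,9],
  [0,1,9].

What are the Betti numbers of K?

b_0 = 1, b_1 = 1, b_2 = 0.

Take the total order 0 < 1 < 2 < 3 < 4 < 5 < 6 < 7 < 8 < 9 on the vertex set. Then K (dimension 2) consists of the simplices:

  0-simplices (10): [0], [1], [2], [3], [4], [5], [6], [7], [8], [9]
  1-simplices (30): (30 of them)
  2-simplices (20): (20 of them)

Hence C_0 ≅ Z^10, C_1 ≅ Z^30, C_2 ≅ Z^20.

The boundary map ∂_1: C_1 → C_0 maps an edge to its endpoints' difference, ∂[p,q] = q − p. For instance
  ∂[1,5] = [5] − [1].
The resulting 10×30 matrix has rank 9, and its Smith normal form has invariant factors (1,1,1,1,1,1,1,1,1).

∂_2: C_2 → C_1 sends each 2-simplex [p,q,r] to [q,r] − [p,r] + [p,q]. For instance
  ∂[0,1,9] = [1,9] − [0,9] + [0,1],
  ∂[0,1,3] = [1,3] − [0,3] + [0,1].
The 30×20 boundary matrix has rank 20 and Smith normal form diag(1,1,1,1,1,1,1,1,1,1,1,1,1,1,1,1,1,1,1,2).

Now H_k = ker ∂_k / im ∂_{k+1}, so:

  H_0: rank C_0 − rank ∂_1 = 10 − 9 = 1, and the invariant factors of ∂_1 are all 1, so H_0 ≅ Z.
  H_1: rank ker ∂_1 − rank ∂_2 = (30 − 9) − 20 = 1, and ∂_2 has invariant factor 2 > 1, so H_1 ≅ Z ⊕ Z/2Z.
  H_2: rank ker ∂_2 − rank ∂_3 = (20 − 20) − 0 = 0, and there is no ∂_3, so H_2 ≅ 0.

Hence the Betti numbers are b_0 = 1, b_1 = 1, b_2 = 0.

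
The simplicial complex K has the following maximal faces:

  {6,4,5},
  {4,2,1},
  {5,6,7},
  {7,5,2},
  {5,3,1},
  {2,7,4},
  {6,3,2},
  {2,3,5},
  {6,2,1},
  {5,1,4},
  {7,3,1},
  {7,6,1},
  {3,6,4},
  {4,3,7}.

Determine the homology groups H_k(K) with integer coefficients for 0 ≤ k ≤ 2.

H_0 = Z,  H_1 = Z^2,  H_2 = Z.

We work with the vertex ordering 1 < 2 < 3 < 4 < 5 < 6 < 7. The simplices of K, each written with vertices in increasing order, are:

  0-simplices (7): [1], [2], [3], [4], [5], [6], [7]
  1-simplices (21): [1,2], [1,3], [1,4], [1,5], [1,6], [1,7], [2,3], [2,4], [2,5], [2,6], [2,7], [3,4], [3,5], [3,6], [3,7], [4,5], [4,6], [4,7], [5,6], [5,7], [6,7]
  2-simplices (14): [1,2,4], [1,2,6], [1,3,5], [1,3,7], [1,4,5], [1,6,7], [2,3,5], [2,3,6], [2,4,7], [2,5,7], [3,4,6], [3,4,7], [4,5,6], [5,6,7]

Hence C_0 ≅ Z^7, C_1 ≅ Z^21, C_2 ≅ Z^14.

∂_1: C_1 → C_0 sends each edge [p,q] (with p < q) to q − p.
This gives a 7×21 integer matrix of rank 6; reducing to Smith normal form yields diagonal entries (1,1,1,1,1,1).

Boundary ∂_2: C_2 → C_1 sends each 2-simplex [p,q,r] to [q,r] − [p,r] + [p,q]. For instance
  ∂[1,2,4] = [2,4] − [1,4] + [1,2],
  ∂[5,6,7] = [6,7] − [5,7] + [5,6].
This gives a 21×14 integer matrix of rank 13; reducing to Smith normal form yields diagonal entries (1,1,1,1,1,1,1,1,1,1,1,1,1).

Reading off H_k = ker ∂_k / im ∂_{k+1}:

  H_0: rank C_0 − rank ∂_1 = 7 − 6 = 1, and the invariant factors of ∂_1 are all 1, so H_0 = Z.
  H_1: rank ker ∂_1 − rank ∂_2 = (21 − 6) − 13 = 2, and the invariant factors of ∂_2 are all 1, so H_1 = Z^2.
  H_2: rank ker ∂_2 − rank ∂_3 = (14 − 13) − 0 = 1, and there is no ∂_3, so H_2 = Z.

As a check, the Euler characteristic is 7 − 21 + 14 = 0, which agrees with 1 − 2 + 1 = 0.
(K is a triangulation of the torus T^2.)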